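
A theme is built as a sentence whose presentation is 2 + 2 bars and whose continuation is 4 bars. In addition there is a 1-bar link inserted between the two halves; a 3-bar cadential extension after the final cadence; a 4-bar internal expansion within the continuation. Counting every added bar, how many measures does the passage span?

Basic sentence: 2 + 2 + 4 = 8 bars.
8 (basic form) + 1 (link) + 3 (cadential extension) + 4 (internal expansion) = 16.

16 measures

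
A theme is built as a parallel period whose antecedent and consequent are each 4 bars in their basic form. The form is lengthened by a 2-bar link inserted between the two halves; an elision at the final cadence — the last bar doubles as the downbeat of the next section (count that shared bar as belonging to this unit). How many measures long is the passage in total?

10 measures

Basic parallel period: 4 + 4 = 8 bars.
8 (basic form) + 2 (link) = 10.
The elision shares a bar with the next section but does not change this unit's count.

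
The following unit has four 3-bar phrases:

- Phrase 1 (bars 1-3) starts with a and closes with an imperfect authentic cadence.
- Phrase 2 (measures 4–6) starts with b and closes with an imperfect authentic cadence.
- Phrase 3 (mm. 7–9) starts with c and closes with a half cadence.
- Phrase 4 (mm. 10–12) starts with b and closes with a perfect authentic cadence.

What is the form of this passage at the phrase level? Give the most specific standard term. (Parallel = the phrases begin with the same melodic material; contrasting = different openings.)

contrasting double period

Four phrases in two halves: the first half (measures 1-6) ends with an imperfect authentic cadence, the second (mm. 7–12) with a perfect authentic cadence — a large antecedent–consequent pair, i.e. a double period.
Phrase 3 begins with different material from phrase 1, making it contrasting.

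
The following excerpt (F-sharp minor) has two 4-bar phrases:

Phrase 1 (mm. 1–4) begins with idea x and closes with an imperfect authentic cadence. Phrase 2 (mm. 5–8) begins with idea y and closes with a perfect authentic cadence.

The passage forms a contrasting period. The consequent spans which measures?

measures 5–8

The antecedent is the phrase ending with the weaker cadence (imperfect authentic cadence, phrase 1) and the consequent the one ending more conclusively (perfect authentic cadence, phrase 2); the consequent is bars 5-8.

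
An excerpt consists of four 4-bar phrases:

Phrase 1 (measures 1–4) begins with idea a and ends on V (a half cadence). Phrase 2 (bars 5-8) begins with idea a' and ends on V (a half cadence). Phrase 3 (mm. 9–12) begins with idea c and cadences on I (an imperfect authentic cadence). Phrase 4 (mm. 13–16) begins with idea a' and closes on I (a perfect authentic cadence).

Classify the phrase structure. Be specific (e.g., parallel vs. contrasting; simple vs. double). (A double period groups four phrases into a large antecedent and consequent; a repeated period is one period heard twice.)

Four phrases in two halves: the first half (measures 1–8) ends with a half cadence, the second (measures 9–16) with a perfect authentic cadence — a large antecedent–consequent pair, i.e. a double period.
Phrase 3 begins with different material from phrase 1, making it contrasting.

contrasting double period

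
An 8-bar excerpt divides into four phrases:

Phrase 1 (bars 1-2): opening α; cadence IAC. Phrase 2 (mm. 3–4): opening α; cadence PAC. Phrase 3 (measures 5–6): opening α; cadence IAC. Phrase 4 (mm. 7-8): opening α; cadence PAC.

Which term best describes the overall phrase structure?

repeated period

The cadence pattern IAC–PAC–IAC–PAC is weak–strong twice, and phrases 3–4 restate phrases 1–2: a period heard twice, not a double period (which would end weakly at phrase 2).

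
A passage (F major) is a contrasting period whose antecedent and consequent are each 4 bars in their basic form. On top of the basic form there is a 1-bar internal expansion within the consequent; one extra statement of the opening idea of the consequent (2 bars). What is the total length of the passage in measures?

11 measures

Basic contrasting period: 4 + 4 = 8 bars.
8 (basic form) + 1 (internal expansion) + 2 (extra statement) = 11.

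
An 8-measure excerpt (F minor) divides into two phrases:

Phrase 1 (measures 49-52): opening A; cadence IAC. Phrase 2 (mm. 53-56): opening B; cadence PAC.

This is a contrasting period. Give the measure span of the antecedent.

The phrase ending with the weaker cadence (imperfect authentic cadence) is the antecedent; the one ending more conclusively (perfect authentic cadence) is the consequent. The antecedent is measures 49–52.

measures 49–52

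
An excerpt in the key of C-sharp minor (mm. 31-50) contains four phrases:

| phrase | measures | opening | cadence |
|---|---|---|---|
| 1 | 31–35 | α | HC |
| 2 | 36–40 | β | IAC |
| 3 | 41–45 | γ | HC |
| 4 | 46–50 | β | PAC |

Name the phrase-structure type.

contrasting double period

Four phrases in two halves: the first half (mm. 31–40) ends with an imperfect authentic cadence, the second (bars 41-50) with a perfect authentic cadence — a large antecedent–consequent pair, i.e. a double period.
Phrase 3 begins with different material from phrase 1, making it contrasting.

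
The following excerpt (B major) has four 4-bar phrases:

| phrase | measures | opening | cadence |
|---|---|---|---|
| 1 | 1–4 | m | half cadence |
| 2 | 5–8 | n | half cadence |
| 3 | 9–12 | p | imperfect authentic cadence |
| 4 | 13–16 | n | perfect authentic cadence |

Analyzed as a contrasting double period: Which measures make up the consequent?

measures 9–16

In a double period the four phrases pair into a large antecedent (phrases 1–2, ending half cadence) and a large consequent (phrases 3–4, ending perfect authentic cadence). The consequent spans mm. 9–16.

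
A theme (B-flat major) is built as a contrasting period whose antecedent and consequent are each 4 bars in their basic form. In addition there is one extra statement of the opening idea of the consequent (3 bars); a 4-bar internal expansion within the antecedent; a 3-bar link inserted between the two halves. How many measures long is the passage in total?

Basic contrasting period: 4 + 4 = 8 bars.
8 (basic form) + 3 (extra statement) + 4 (internal expansion) + 3 (link) = 18.

18 measures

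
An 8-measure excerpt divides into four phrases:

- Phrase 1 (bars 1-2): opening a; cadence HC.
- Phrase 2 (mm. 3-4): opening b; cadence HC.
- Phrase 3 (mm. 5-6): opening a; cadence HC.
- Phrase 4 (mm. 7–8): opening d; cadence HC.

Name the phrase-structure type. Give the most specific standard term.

Phrase 4 ends with a half cadence, no stronger than phrase 2's half cadence, so the four phrases do not form a double period; nor do phrases 3–4 duplicate 1–2, so it is not a repeated period. With no phrase reaching a conclusive cadence, the passage is a phrase group.

phrase group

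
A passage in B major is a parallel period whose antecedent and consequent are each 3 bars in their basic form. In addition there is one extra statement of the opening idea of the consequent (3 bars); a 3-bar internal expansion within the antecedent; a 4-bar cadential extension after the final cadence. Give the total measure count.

16 measures

Basic parallel period: 3 + 3 = 6 bars.
6 (basic form) + 3 (extra statement) + 3 (internal expansion) + 4 (cadential extension) = 16.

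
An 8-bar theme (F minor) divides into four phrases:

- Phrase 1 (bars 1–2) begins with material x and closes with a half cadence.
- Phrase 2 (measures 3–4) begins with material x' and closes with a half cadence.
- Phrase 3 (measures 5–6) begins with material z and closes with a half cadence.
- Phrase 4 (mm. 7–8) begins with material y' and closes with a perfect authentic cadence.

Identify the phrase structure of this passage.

contrasting double period

Four phrases in two halves: the first half (mm. 1-4) ends with a half cadence, the second (measures 5–8) with a perfect authentic cadence — a large antecedent–consequent pair, i.e. a double period.
Phrase 3 begins with different material from phrase 1, making it contrasting.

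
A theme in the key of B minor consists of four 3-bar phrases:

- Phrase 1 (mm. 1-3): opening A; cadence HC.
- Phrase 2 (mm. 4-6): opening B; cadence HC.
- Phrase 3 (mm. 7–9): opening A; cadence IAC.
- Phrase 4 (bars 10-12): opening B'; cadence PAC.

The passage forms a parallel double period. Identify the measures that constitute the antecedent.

In a double period the four phrases pair into a large antecedent (phrases 1–2, ending half cadence) and a large consequent (phrases 3–4, ending perfect authentic cadence). The antecedent spans mm. 1–6.

measures 1–6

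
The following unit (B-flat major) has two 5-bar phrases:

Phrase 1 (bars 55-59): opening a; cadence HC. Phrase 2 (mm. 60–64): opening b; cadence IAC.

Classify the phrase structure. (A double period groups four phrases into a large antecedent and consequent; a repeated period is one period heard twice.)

contrasting period

Phrase 1 ends with a half cadence (weaker) and phrase 2 with an imperfect authentic cadence (stronger): antecedent + consequent = a period.
The two phrases open with different material (a / b), so the period is contrasting.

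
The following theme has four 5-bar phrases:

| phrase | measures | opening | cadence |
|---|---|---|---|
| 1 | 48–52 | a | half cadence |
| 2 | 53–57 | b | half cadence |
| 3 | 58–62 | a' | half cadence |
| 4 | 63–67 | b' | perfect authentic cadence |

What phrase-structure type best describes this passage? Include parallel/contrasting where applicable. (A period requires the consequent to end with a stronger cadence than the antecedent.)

Four phrases in two halves: the first half (mm. 48–57) ends with a half cadence, the second (measures 58-67) with a perfect authentic cadence — a large antecedent–consequent pair, i.e. a double period.
Phrase 3 begins with the same material as phrase 1, making it parallel.

parallel double period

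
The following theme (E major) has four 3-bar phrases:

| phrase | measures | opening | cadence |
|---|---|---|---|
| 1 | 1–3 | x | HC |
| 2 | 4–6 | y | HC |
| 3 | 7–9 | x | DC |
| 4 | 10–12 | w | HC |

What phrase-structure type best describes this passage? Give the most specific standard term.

phrase group

Phrase 4 ends with a half cadence, no stronger than phrase 2's half cadence, so the four phrases do not form a double period; nor do phrases 3–4 duplicate 1–2, so it is not a repeated period. With no phrase reaching a conclusive cadence, the passage is a phrase group.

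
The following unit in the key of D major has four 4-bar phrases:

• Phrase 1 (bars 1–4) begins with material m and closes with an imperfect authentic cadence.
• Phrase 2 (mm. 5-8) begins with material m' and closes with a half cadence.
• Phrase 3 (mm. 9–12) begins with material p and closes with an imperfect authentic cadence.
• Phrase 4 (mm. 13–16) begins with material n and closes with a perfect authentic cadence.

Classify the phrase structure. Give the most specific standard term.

contrasting double period

Four phrases in two halves: the first half (mm. 1-8) ends with a half cadence, the second (mm. 9–16) with a perfect authentic cadence — a large antecedent–consequent pair, i.e. a double period.
Phrase 3 begins with different material from phrase 1, making it contrasting.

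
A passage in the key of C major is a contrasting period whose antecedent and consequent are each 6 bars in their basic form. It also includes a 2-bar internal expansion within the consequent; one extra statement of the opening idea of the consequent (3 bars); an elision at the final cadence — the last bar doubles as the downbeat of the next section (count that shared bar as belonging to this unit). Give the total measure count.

17 measures

Basic contrasting period: 6 + 6 = 12 bars.
12 (basic form) + 2 (internal expansion) + 3 (extra statement) = 17.
The elision shares a bar with the next section but does not change this unit's count.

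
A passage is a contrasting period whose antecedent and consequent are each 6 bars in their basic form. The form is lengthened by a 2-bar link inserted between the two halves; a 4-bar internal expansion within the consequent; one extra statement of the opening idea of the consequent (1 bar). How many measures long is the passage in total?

19 measures

Basic contrasting period: 6 + 6 = 12 bars.
12 (basic form) + 2 (link) + 4 (internal expansion) + 1 (extra statement) = 19.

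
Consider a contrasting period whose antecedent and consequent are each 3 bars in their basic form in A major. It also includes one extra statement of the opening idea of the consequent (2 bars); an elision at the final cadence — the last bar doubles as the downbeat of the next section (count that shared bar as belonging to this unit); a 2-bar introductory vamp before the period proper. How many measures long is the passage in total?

Basic contrasting period: 3 + 3 = 6 bars.
6 (basic form) + 2 (extra statement) + 2 (introduction) = 10.
The elision shares a bar with the next section but does not change this unit's count.

10 measures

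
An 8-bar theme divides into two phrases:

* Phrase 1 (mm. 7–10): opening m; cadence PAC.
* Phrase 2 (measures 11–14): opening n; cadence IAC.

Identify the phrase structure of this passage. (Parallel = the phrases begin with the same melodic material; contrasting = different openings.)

The second phrase closes with an imperfect authentic cadence, which is not stronger than the first phrase's perfect authentic cadence; without a weak→strong cadential pair there is no antecedent–consequent relationship, so this is a phrase group rather than a period.

phrase group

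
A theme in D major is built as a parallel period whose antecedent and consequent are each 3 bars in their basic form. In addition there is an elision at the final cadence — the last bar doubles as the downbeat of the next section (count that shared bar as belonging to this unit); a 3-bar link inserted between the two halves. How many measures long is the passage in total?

9 measures

Basic parallel period: 3 + 3 = 6 bars.
6 (basic form) + 3 (link) = 9.
The elision shares a bar with the next section but does not change this unit's count.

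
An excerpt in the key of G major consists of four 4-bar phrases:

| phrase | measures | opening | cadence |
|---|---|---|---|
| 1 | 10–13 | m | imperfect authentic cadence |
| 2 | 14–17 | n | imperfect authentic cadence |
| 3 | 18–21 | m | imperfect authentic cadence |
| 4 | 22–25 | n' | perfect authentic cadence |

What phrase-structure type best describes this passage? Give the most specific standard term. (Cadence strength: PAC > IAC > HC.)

Four phrases in two halves: the first half (mm. 10–17) ends with an imperfect authentic cadence, the second (bars 18-25) with a perfect authentic cadence — a large antecedent–consequent pair, i.e. a double period.
Phrase 3 begins with the same material as phrase 1, making it parallel.

parallel double period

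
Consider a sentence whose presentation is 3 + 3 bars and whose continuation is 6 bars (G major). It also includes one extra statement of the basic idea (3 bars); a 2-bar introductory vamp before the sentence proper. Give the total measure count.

17 measures

Basic sentence: 3 + 3 + 6 = 12 bars.
12 (basic form) + 3 (extra statement) + 2 (introduction) = 17.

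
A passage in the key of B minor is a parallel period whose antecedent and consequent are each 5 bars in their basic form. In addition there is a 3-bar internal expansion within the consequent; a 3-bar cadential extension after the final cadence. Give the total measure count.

Basic parallel period: 5 + 5 = 10 bars.
10 (basic form) + 3 (internal expansion) + 3 (cadential extension) = 16.

16 measures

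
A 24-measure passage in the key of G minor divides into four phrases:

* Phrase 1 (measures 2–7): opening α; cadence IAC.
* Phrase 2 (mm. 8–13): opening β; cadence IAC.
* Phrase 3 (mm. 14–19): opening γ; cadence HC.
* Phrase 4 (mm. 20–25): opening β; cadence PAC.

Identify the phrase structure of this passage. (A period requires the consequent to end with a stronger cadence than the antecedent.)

contrasting double period

Four phrases in two halves: the first half (bars 2-13) ends with an imperfect authentic cadence, the second (mm. 14-25) with a perfect authentic cadence — a large antecedent–consequent pair, i.e. a double period.
Phrase 3 begins with different material from phrase 1, making it contrasting.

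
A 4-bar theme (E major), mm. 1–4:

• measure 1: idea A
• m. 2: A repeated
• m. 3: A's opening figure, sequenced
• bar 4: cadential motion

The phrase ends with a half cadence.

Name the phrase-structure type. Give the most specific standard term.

sentence

Basic idea (bar 1) + its repetition (measure 2) form the presentation; fragmentation and cadence (mm. 3–4) form the continuation — the 4-bar whole is a sentence.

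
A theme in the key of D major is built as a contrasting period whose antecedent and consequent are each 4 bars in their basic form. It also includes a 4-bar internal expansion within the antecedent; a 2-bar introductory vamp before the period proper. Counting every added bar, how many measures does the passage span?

Basic contrasting period: 4 + 4 = 8 bars.
8 (basic form) + 4 (internal expansion) + 2 (introduction) = 14.

14 measures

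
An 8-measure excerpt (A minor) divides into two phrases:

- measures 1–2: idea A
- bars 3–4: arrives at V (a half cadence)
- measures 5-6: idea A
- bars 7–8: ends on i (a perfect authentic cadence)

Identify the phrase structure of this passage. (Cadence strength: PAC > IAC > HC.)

parallel period

Phrase 1 ends with a half cadence (weaker) and phrase 2 with a perfect authentic cadence (stronger): antecedent + consequent = a period.
The two phrases open with the same material (A / A), so the period is parallel.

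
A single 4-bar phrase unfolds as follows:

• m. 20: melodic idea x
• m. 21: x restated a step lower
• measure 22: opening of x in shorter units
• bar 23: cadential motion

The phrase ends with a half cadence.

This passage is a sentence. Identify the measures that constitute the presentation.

The presentation of a sentence is the basic idea (m. 20) plus its repetition (bar 21); the presentation is therefore mm. 20-21.

measures 20–21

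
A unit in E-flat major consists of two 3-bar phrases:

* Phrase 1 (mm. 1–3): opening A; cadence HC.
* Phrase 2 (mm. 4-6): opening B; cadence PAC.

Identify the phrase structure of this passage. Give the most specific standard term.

contrasting period

Phrase 1 ends with a half cadence (weaker) and phrase 2 with a perfect authentic cadence (stronger): antecedent + consequent = a period.
The two phrases open with different material (A / B), so the period is contrasting.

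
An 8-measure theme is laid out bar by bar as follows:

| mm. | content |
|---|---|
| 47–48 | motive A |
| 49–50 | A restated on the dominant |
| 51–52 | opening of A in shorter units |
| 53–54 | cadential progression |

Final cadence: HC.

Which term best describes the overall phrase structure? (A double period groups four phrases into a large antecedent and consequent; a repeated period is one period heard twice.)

sentence

Basic idea (mm. 47–48) + its repetition (mm. 49–50) form the presentation; fragmentation and cadence (bars 51–54) form the continuation — the 8-bar whole is a sentence.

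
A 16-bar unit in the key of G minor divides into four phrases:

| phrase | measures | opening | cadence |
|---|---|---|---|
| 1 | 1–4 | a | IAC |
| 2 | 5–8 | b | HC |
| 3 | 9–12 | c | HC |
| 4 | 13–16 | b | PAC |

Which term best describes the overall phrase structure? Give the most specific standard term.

contrasting double period

Four phrases in two halves: the first half (mm. 1–8) ends with a half cadence, the second (mm. 9-16) with a perfect authentic cadence — a large antecedent–consequent pair, i.e. a double period.
Phrase 3 begins with different material from phrase 1, making it contrasting.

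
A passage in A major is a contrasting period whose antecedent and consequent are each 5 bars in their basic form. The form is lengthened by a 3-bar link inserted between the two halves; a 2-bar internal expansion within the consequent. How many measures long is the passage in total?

15 measures

Basic contrasting period: 5 + 5 = 10 bars.
10 (basic form) + 3 (link) + 2 (internal expansion) = 15.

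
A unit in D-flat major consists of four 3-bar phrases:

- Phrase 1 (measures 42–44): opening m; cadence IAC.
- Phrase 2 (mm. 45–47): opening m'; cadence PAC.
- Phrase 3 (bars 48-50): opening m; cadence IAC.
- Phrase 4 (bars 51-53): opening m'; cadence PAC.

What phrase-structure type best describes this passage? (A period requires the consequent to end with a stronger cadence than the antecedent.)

repeated period

The cadence pattern IAC–PAC–IAC–PAC is weak–strong twice, and phrases 3–4 restate phrases 1–2: a period heard twice, not a double period (which would end weakly at phrase 2).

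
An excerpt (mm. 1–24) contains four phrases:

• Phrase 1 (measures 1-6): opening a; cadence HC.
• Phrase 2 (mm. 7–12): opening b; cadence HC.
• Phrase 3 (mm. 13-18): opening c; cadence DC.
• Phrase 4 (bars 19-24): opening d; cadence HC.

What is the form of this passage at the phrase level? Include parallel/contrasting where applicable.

Phrase 4 ends with a half cadence, no stronger than phrase 2's half cadence, so the four phrases do not form a double period; nor do phrases 3–4 duplicate 1–2, so it is not a repeated period. With no phrase reaching a conclusive cadence, the passage is a phrase group.

phrase group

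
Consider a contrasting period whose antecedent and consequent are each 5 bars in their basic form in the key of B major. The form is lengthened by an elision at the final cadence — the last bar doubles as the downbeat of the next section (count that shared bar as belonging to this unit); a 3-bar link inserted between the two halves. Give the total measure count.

13 measures

Basic contrasting period: 5 + 5 = 10 bars.
10 (basic form) + 3 (link) = 13.
The elision shares a bar with the next section but does not change this unit's count.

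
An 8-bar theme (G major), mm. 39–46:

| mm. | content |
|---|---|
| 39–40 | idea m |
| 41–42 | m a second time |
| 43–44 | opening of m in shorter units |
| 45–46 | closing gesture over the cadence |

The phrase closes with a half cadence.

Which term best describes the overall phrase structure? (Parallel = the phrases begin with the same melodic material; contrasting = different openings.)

sentence

Basic idea (mm. 39-40) + its repetition (bars 41-42) form the presentation; fragmentation and cadence (measures 43–46) form the continuation — the 8-bar whole is a sentence.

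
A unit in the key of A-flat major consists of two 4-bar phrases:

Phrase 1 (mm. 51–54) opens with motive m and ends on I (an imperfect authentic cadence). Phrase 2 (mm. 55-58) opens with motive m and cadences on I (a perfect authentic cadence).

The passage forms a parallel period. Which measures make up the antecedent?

measures 51–54

The antecedent is the phrase ending with the weaker cadence (imperfect authentic cadence, phrase 1) and the consequent the one ending more conclusively (perfect authentic cadence, phrase 2); the antecedent is bars 51-54.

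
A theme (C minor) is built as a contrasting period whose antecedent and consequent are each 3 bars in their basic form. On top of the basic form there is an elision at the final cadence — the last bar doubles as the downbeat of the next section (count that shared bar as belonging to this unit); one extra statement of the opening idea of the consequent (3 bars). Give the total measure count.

9 measures

Basic contrasting period: 3 + 3 = 6 bars.
6 (basic form) + 3 (extra statement) = 9.
The elision shares a bar with the next section but does not change this unit's count.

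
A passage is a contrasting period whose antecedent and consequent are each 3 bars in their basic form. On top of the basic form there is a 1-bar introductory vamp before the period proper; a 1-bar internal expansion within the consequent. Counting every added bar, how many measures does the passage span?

8 measures

Basic contrasting period: 3 + 3 = 6 bars.
6 (basic form) + 1 (introduction) + 1 (internal expansion) = 8.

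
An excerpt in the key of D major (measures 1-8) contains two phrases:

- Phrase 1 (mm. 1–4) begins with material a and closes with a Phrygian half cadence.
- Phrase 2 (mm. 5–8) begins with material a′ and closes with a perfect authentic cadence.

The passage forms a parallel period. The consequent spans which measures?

measures 5–8

The antecedent is the phrase ending with the weaker cadence (Phrygian half cadence, phrase 1) and the consequent the one ending more conclusively (perfect authentic cadence, phrase 2); the consequent is mm. 5–8.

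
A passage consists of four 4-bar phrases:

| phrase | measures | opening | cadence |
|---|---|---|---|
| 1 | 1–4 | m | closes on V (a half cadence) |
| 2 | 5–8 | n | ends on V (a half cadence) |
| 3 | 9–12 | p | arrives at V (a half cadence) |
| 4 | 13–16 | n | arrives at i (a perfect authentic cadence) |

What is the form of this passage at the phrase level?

contrasting double period

Four phrases in two halves: the first half (mm. 1-8) ends with a half cadence, the second (mm. 9-16) with a perfect authentic cadence — a large antecedent–consequent pair, i.e. a double period.
Phrase 3 begins with different material from phrase 1, making it contrasting.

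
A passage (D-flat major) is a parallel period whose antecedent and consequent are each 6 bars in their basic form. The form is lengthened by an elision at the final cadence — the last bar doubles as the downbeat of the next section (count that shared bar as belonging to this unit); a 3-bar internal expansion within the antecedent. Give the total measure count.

15 measures

Basic parallel period: 6 + 6 = 12 bars.
12 (basic form) + 3 (internal expansion) = 15.
The elision shares a bar with the next section but does not change this unit's count.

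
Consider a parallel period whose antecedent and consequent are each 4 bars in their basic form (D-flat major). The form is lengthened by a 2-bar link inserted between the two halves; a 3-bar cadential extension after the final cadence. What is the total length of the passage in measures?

Basic parallel period: 4 + 4 = 8 bars.
8 (basic form) + 2 (link) + 3 (cadential extension) = 13.

13 measures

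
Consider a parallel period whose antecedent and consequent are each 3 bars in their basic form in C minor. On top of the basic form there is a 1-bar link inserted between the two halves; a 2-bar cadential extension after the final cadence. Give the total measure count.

9 measures

Basic parallel period: 3 + 3 = 6 bars.
6 (basic form) + 1 (link) + 2 (cadential extension) = 9.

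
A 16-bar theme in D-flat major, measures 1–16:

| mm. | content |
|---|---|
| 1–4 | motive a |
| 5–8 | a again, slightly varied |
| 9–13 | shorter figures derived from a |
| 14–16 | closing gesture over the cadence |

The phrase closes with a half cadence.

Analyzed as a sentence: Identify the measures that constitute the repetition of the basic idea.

The presentation of a sentence is the basic idea (mm. 1–4) plus its repetition (measures 5–8); the repetition of the basic idea is therefore bars 5–8.

measures 5–8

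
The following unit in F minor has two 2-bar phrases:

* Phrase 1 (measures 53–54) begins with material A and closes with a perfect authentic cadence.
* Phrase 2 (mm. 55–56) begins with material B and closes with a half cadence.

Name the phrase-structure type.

phrase group

The second phrase closes with a half cadence, which is not stronger than the first phrase's perfect authentic cadence; without a weak→strong cadential pair there is no antecedent–consequent relationship, so this is a phrase group rather than a period.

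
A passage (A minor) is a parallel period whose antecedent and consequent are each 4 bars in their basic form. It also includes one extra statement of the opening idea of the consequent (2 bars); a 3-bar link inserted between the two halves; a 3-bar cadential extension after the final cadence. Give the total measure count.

16 measures

Basic parallel period: 4 + 4 = 8 bars.
8 (basic form) + 2 (extra statement) + 3 (link) + 3 (cadential extension) = 16.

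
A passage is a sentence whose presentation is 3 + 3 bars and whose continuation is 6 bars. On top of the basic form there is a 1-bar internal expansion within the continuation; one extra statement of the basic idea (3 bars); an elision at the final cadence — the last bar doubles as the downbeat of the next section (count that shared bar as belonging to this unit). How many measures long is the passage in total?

Basic sentence: 3 + 3 + 6 = 12 bars.
12 (basic form) + 1 (internal expansion) + 3 (extra statement) = 16.
The elision shares a bar with the next section but does not change this unit's count.

16 measures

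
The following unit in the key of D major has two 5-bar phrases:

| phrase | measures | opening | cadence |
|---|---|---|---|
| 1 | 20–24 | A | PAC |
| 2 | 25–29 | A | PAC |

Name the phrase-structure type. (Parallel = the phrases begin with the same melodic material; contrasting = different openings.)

Both phrases have the same opening (A) and the same cadence (perfect authentic cadence): the second is a restatement, not a consequent, so this is a repeated phrase rather than a period.

repeated phrase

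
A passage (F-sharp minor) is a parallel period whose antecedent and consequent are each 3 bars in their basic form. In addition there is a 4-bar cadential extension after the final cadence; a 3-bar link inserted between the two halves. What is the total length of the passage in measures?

13 measures

Basic parallel period: 3 + 3 = 6 bars.
6 (basic form) + 4 (cadential extension) + 3 (link) = 13.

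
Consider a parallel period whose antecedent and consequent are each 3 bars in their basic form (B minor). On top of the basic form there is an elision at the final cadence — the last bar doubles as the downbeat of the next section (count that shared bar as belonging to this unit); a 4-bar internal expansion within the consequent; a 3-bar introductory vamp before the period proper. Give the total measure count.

13 measures

Basic parallel period: 3 + 3 = 6 bars.
6 (basic form) + 4 (internal expansion) + 3 (introduction) = 13.
The elision shares a bar with the next section but does not change this unit's count.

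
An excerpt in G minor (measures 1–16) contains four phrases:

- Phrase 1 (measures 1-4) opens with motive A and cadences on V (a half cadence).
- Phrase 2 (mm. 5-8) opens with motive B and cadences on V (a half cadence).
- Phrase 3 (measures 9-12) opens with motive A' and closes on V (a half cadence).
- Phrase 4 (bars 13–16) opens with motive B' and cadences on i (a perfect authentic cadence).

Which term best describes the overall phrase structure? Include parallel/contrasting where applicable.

parallel double period

Four phrases in two halves: the first half (mm. 1–8) ends with a half cadence, the second (mm. 9-16) with a perfect authentic cadence — a large antecedent–consequent pair, i.e. a double period.
Phrase 3 begins with the same material as phrase 1, making it parallel.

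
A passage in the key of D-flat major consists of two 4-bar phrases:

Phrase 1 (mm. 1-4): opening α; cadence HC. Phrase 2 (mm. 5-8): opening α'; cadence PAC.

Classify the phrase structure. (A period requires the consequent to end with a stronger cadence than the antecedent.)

Phrase 1 ends with a half cadence (weaker) and phrase 2 with a perfect authentic cadence (stronger): antecedent + consequent = a period.
The two phrases open with the same material (α / α'), so the period is parallel.

parallel period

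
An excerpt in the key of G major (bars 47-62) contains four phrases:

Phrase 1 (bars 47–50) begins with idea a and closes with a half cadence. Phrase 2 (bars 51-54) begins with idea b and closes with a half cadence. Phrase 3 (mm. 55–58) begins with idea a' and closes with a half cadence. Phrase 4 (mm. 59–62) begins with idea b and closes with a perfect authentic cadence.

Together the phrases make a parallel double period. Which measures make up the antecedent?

measures 47–54

In a double period the first pair of phrases (ending half cadence) is the large antecedent and the second pair (ending perfect authentic cadence) is the large consequent; the antecedent is measures 47–54.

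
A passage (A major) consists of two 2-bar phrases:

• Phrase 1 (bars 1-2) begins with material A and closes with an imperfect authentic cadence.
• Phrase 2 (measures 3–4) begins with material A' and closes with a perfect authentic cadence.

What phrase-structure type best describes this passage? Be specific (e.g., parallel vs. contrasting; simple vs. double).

Phrase 1 ends with an imperfect authentic cadence (weaker) and phrase 2 with a perfect authentic cadence (stronger): antecedent + consequent = a period.
The two phrases open with the same material (A / A'), so the period is parallel.

parallel period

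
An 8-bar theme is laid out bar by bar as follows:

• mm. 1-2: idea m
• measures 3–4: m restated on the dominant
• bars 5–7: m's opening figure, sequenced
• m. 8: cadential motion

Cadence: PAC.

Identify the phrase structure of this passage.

Basic idea (mm. 1–2) + its repetition (measures 3–4) form the presentation; fragmentation and cadence (bars 5-8) form the continuation — the 8-bar whole is a sentence.

sentence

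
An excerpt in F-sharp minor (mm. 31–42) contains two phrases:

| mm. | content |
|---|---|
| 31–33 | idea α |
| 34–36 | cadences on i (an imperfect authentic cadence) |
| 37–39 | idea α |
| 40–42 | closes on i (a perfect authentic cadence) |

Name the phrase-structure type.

Phrase 1 ends with an imperfect authentic cadence (weaker) and phrase 2 with a perfect authentic cadence (stronger): antecedent + consequent = a period.
The two phrases open with the same material (α / α), so the period is parallel.

parallel period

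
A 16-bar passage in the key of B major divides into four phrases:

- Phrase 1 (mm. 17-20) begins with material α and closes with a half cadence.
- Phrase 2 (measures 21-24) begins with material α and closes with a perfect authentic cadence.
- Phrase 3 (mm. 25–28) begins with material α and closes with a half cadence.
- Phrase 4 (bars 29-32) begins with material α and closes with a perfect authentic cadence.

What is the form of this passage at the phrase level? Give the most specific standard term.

repeated period

The cadence pattern HC–PAC–HC–PAC is weak–strong twice, and phrases 3–4 restate phrases 1–2: a period heard twice, not a double period (which would end weakly at phrase 2).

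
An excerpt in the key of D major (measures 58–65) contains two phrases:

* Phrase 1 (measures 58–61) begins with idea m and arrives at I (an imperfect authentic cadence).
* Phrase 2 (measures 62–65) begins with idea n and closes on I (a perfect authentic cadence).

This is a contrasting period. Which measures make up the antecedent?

measures 58–61

The phrase ending with the weaker cadence (imperfect authentic cadence) is the antecedent; the one ending more conclusively (perfect authentic cadence) is the consequent. The antecedent is measures 58–61.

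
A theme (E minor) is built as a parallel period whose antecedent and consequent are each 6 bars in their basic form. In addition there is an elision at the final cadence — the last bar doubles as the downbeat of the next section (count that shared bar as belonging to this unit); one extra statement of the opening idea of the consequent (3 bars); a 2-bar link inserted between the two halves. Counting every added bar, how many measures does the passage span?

17 measures

Basic parallel period: 6 + 6 = 12 bars.
12 (basic form) + 3 (extra statement) + 2 (link) = 17.
The elision shares a bar with the next section but does not change this unit's count.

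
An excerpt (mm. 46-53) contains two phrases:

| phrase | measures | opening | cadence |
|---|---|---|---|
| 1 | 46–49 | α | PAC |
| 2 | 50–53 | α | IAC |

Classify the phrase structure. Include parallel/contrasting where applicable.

The second phrase closes with an imperfect authentic cadence, which is not stronger than the first phrase's perfect authentic cadence; without a weak→strong cadential pair there is no antecedent–consequent relationship, so this is a phrase group rather than a period.

phrase group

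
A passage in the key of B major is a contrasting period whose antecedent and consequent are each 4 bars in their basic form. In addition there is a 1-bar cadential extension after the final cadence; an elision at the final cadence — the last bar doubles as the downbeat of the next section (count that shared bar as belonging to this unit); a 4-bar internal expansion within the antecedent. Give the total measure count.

Basic contrasting period: 4 + 4 = 8 bars.
8 (basic form) + 1 (cadential extension) + 4 (internal expansion) = 13.
The elision shares a bar with the next section but does not change this unit's count.

13 measures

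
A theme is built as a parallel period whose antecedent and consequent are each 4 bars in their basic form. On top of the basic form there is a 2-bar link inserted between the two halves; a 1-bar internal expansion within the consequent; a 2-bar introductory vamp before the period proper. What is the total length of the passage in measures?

Basic parallel period: 4 + 4 = 8 bars.
8 (basic form) + 2 (link) + 1 (internal expansion) + 2 (introduction) = 13.

13 measures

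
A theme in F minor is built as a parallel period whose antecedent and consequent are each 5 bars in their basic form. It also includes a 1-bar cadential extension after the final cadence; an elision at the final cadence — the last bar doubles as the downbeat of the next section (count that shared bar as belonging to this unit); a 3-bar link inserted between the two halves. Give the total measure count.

14 measures

Basic parallel period: 5 + 5 = 10 bars.
10 (basic form) + 1 (cadential extension) + 3 (link) = 14.
The elision shares a bar with the next section but does not change this unit's count.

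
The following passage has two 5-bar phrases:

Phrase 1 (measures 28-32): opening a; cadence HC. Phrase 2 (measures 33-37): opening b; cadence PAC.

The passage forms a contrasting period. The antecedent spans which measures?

The antecedent is the phrase ending with the weaker cadence (half cadence, phrase 1) and the consequent the one ending more conclusively (perfect authentic cadence, phrase 2); the antecedent is mm. 28-32.

measures 28–32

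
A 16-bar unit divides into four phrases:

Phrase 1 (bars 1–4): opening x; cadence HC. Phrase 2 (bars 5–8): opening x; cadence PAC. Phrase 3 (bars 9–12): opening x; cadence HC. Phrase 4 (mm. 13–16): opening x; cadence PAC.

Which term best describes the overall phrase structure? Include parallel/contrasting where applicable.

repeated period

The cadence pattern HC–PAC–HC–PAC is weak–strong twice, and phrases 3–4 restate phrases 1–2: a period heard twice, not a double period (which would end weakly at phrase 2).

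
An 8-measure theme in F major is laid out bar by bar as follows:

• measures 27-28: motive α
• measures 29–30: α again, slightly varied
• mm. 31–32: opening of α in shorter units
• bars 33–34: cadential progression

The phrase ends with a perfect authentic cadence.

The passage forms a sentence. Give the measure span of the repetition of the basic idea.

The presentation of a sentence is the basic idea (mm. 27-28) plus its repetition (measures 29–30); the repetition of the basic idea is therefore mm. 29–30.

measures 29–30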